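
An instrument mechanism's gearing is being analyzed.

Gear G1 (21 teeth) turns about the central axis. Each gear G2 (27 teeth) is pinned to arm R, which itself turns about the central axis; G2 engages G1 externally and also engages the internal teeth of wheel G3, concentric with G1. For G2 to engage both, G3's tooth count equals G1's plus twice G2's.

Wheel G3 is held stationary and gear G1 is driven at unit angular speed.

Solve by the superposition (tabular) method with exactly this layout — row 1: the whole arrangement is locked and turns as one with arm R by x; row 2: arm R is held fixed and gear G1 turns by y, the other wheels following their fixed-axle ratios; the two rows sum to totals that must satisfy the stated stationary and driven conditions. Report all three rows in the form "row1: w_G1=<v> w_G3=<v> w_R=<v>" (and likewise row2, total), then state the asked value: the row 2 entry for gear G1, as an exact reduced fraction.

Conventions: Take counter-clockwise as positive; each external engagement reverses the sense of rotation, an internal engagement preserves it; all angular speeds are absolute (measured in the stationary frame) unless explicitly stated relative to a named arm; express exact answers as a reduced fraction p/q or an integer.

row1: w_G1=7/32 w_G3=7/32 w_R=7/32
row2: w_G1=25/32 w_G3=-7/32 w_R=0
total: w_G1=1 w_G3=0 w_R=7/32
asked value: 25/32

recognized (axles ride arm R): planetary set, 21/27/75 teeth
row 1 (train locked, turned with arm): all members turn x
row 2 — arm fixed, fixed-axis ratios: sun y, ring −(21/75)·y, arm 0
boundary: total ω_ring = x − (21/75)·y = 0 and total ω_sun = x + y = 1  ⇒  y = 25/32, x = 7/32
row 2 ring = −(21/75)·25/32 = -7/32
totals (row 1 + row 2): sun 7/32 + 25/32 = 1, ring 7/32 + (-7/32) = 0, arm 7/32 + 0 = 7/32
asked cell (row2, sun) = 25/32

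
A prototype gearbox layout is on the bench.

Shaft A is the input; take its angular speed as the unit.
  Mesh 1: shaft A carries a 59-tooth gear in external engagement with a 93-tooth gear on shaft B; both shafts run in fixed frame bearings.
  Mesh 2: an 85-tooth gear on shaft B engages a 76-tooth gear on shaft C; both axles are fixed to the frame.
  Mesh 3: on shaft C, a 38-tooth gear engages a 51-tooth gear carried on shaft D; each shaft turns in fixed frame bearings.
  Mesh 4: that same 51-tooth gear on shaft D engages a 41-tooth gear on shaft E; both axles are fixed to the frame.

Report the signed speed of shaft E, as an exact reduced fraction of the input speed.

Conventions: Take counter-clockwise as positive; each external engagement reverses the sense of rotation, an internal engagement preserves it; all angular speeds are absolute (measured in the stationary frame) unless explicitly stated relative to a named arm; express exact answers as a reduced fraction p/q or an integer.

5015/7626

4-mesh fixed-axis compound train (all bearings frame-fixed)
mesh 1 [59T→93T]: |ω|/ω_in = 1×59/93 = 59/93, sense flips to −
mesh 2 [85T→76T]: |ω|/ω_in = (59/93)×85/76 = 5015/7068, sense flips to +
mesh 3 [38T→51T]: |ω|/ω_in = (5015/7068)×38/51 = 295/558, sense flips to −
mesh 4 [51T→41T]: |ω|/ω_in = (295/558)×51/41 = 5015/7626, sense flips to +
signed output speed (× input speed) = 5015/7626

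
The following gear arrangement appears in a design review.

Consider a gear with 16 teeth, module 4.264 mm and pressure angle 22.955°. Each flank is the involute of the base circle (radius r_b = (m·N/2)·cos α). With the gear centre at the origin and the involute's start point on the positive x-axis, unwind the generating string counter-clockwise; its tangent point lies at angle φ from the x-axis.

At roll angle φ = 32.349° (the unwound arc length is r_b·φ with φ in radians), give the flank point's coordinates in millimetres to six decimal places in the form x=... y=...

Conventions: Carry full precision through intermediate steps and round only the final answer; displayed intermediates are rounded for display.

x=36.025145 y=1.825004

class = single-mesh tooth geometry [base-circle involute, m = 4.264, 16T]
pitch radius r_p = m·N/2 = 4.264·16/2 = 34.112000
base radius r_b = r_p·cos α = 34.112000·cos 22.955° = 31.410720
roll angle φ = 32.349° = 0.56459656 rad
x = r_b·(cos φ + φ·sin φ) = 36.025145
y = r_b·(sin φ − φ·cos φ) = 1.825004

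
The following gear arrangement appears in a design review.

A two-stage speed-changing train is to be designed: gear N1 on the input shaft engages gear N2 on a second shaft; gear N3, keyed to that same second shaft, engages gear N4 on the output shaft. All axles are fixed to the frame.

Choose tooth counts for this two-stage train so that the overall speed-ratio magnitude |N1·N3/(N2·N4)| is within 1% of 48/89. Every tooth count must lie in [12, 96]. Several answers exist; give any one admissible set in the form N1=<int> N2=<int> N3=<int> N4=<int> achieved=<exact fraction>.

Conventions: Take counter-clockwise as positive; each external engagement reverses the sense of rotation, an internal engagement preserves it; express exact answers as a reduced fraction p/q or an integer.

N1=12 N2=89 N3=48 N4=12 achieved=48/89

design class (target 48/89): fixed-axis compound train
target = 48/89 in lowest terms: an exact hit needs N1·N3 = k·48 and N2·N4 = k·89 for one integer k, every count in [12, 96]; additionally prefer no 1:1 stage (N1 ≠ N2, N3 ≠ N4)
k = 1…11: no 1:1-free in-range split of k·48 and k·89 into factor pairs; take k = 12
k = 12: N1·N3 = 576 = 12·48, N2·N4 = 1068 = 89·12
achieved = 12·48/(89·12) = 48/89; |achieved − target| = 0 ≤ 12/2225 ✓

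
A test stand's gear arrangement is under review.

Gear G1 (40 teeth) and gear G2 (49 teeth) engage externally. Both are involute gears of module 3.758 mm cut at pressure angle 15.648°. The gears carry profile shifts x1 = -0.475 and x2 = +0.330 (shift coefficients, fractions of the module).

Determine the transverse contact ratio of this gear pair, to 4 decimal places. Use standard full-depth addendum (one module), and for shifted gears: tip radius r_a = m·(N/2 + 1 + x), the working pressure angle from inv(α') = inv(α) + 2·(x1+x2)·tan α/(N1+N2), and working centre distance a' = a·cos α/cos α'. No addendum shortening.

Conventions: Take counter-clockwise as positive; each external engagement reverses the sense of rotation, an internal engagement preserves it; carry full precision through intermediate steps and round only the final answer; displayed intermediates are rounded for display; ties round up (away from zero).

2.0407

recognized (one external pair, fixed centres): single-mesh tooth geometry, m = 3.758, N1 = 40, N2 = 49
base radii: r_b1 = 72.374340, r_b2 = 88.658567
tip radii: r_a1 = 77.132950, r_a2 = 97.069140
inv(α') = inv(15.648°) + 2·(-0.475+0.330)·tan α/(40+49) = 0.00608646  ⇒  α' = 14.94927°
a' = a·cos α / cos α' = 167.2310·cos 15.648°/cos 14.94927° = 166.674056
action lengths: √(r_a1²−r_b1²) = 26.672961, √(r_a2²−r_b2²) = 39.523113
base pitch p_b = π·m·cos α = 11.368535
CR = (26.672961 + 39.523113 − 166.674056·sin 14.94927°)/11.368535 = 2.040739
contact ratio ≈ 2.0407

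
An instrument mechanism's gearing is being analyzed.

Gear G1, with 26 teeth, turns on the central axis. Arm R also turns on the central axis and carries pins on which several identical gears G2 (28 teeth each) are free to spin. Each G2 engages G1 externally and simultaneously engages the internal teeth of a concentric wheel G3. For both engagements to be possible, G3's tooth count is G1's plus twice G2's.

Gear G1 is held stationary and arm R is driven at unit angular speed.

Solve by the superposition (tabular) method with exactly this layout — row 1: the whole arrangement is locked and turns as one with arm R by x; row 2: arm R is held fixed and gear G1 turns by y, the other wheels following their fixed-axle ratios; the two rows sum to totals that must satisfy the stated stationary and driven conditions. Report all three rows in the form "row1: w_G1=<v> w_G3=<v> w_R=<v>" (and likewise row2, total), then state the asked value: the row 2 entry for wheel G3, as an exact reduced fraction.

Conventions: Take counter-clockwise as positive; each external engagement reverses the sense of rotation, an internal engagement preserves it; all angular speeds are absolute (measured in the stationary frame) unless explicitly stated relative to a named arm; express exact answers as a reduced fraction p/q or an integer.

row1: w_G1=1 w_G3=1 w_R=1
row2: w_G1=-1 w_G3=13/41 w_R=0
total: w_G1=0 w_G3=54/41 w_R=1
asked value: 13/41

class = planetary set [G3 = 26+2·28 = 82; Willis about the carrier]
superposition row 1 [locked train]: every member turns x
row 2: sun turns y, ring = −(26/82)·y, arm 0
boundary: total ω_sun = x + y = 0 and total ω_arm = x = 1  ⇒  y = -1, x = 1
row 2 ring = −(26/82)·(-1) = 13/41
totals (row 1 + row 2): sun 1 + (-1) = 0, ring 1 + 13/41 = 54/41, arm 1 + 0 = 1
asked cell (row2, ring) = 13/41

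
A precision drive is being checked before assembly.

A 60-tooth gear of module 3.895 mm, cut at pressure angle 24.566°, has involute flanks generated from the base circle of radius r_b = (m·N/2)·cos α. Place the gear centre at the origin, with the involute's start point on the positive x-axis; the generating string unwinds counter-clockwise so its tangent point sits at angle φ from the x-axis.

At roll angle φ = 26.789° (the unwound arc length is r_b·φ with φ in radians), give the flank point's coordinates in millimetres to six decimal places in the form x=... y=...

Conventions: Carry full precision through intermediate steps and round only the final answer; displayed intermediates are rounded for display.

single-mesh involute tooth geometry (60T wheel at module 3.895)
pitch radius r_p = m·N/2 = 3.895·60/2 = 116.850000
base radius r_b = r_p·cos α = 116.850000·cos 24.566° = 106.273086
roll angle φ = 26.789° = 0.46755625 rad
x = r_b·(cos φ + φ·sin φ) = 117.262026
y = r_b·(sin φ − φ·cos φ) = 3.542254

x=117.262026 y=3.542254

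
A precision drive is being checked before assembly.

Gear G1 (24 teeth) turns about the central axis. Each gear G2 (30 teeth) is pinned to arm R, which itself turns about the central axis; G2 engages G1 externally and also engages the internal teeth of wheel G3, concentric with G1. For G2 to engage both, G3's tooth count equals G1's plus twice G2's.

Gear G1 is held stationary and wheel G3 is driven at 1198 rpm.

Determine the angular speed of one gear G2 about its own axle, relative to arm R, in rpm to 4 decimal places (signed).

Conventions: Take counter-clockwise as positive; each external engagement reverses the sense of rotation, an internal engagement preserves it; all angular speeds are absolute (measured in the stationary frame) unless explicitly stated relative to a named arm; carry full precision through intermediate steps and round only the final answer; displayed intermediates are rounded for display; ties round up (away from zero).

+745.4222 rpm

topology: planetary set — G1 24T / G2 30T / G3 84T, arm = carrier (Willis)
normalise by the input: solve with ω_ring = 1, then scale by 1198 rpm
ring teeth: 24 + 2·30 = 84
24(ω_sun−ω_arm) = −84(ω_ring−ω_arm),  ω_sun = 0, ω_ring = 1
24(0−ω_arm) = −84(1−ω_arm)  ⇒  108·ω_arm = 84  ⇒  ω_arm = 7/9
sun–planet mesh: 24·(0−7/9) = −30·(ω_p−ω_arm)  ⇒  ω_p−ω_arm = 28/45
scale: ω_p−ω_arm = 28/45 × 1198 rpm = +745.4222 rpm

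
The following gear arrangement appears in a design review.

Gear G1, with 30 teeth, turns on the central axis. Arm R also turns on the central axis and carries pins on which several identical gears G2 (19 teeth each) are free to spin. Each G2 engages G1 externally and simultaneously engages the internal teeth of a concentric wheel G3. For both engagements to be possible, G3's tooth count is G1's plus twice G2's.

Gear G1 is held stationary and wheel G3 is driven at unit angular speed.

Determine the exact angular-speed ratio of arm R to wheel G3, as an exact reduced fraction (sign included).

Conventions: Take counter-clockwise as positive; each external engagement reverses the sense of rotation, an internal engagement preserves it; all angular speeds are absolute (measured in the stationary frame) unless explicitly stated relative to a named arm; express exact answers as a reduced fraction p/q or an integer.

class = planetary set [G3 = 30+2·19 = 68; Willis about the carrier]
ring teeth: 30 + 2·19 = 68
30(ω_sun−ω_arm) = −68(ω_ring−ω_arm),  ω_sun = 0, ω_ring = 1
30(0−ω_arm) = −68(1−ω_arm)  ⇒  98·ω_arm = 68  ⇒  ω_arm = 34/49
ω_out/ω_in = 34/49

34/49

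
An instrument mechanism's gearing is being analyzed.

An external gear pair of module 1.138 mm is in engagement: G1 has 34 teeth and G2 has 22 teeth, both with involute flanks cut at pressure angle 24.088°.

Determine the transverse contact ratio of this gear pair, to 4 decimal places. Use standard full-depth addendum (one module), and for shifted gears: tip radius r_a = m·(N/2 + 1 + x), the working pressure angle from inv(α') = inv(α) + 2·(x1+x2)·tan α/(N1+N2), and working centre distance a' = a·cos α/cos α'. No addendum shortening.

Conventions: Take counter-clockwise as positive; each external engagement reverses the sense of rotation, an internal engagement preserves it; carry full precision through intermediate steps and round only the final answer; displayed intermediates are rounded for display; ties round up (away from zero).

1.4852

recognized (one external pair, fixed centres): single-mesh tooth geometry, m = 1.138, N1 = 34, N2 = 22
base radii: r_b1 = 17.661344, r_b2 = 11.427929
tip radii: r_a1 = 20.484000, r_a2 = 13.656000
no profile shift: α' = α, a' = a
action lengths: √(r_a1²−r_b1²) = 10.376472, √(r_a2²−r_b2²) = 7.475880
base pitch p_b = π·m·cos α = 3.263809
CR = (10.376472 + 7.475880 − 31.864000·sin 24.08800°)/3.263809 = 1.485198
contact ratio ≈ 1.4852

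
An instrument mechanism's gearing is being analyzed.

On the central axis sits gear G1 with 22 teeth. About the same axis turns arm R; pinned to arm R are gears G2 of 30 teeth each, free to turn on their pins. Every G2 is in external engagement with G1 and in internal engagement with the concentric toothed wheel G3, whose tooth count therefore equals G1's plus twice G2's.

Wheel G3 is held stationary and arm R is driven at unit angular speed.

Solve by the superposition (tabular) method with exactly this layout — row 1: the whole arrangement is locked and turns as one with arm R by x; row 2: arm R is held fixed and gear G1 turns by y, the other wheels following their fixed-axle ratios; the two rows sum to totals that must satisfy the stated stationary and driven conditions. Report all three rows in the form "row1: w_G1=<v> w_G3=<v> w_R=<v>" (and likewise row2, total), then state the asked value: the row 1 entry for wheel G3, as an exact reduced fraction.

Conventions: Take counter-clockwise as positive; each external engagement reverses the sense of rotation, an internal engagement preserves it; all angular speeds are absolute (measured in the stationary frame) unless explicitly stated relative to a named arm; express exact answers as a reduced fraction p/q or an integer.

row1: w_G1=1 w_G3=1 w_R=1
row2: w_G1=41/11 w_G3=-1 w_R=0
total: w_G1=52/11 w_G3=0 w_R=1
asked value: 1

planetary set (22T centre, 30T on arm, 82T internal) — Willis relation
row 1: whole set turns with the arm by x
row 2 — arm fixed, fixed-axis ratios: sun y, ring −(22/82)·y, arm 0
boundary: total ω_ring = x − (22/82)·y = 0 and total ω_arm = x = 1  ⇒  y = 41/11, x = 1
row 2 ring = −(22/82)·41/11 = -1
totals (row 1 + row 2): sun 1 + 41/11 = 52/11, ring 1 + (-1) = 0, arm 1 + 0 = 1
asked cell (row1, ring) = 1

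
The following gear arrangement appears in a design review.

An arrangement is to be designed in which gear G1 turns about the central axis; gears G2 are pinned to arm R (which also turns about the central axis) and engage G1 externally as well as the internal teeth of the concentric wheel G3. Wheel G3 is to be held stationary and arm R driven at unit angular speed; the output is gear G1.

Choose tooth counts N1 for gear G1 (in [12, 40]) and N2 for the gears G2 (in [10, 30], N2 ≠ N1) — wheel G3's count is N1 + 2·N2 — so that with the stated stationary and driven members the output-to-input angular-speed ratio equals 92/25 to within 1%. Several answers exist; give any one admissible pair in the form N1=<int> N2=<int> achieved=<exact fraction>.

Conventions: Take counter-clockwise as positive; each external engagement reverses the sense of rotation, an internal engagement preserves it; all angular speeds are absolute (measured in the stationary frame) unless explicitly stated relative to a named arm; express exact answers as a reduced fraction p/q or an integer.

N1=25 N2=21 achieved=92/25

class = planetary set [ratio 92/25 wanted; Willis about the carrier]
Willis with ω_ring = 0: ω_sun/ω_arm = (N1+N3)/N1; set equal to 92/25  ⇒  N3/N1 = 92/25 − 1 = 67/25
N3 = N1 + 2·N2  ⇒  N2/N1 = (N3/N1 − 1)/2 = (67/25 − 1)/2 = 21/25
smallest multiple with N1 ≥ 12 and N2 ≥ 10: k = 1  ⇒  N1 = 1·25 = 25, N2 = 1·21 = 21 (N1 ≤ 40, N2 ≤ 30, N2 ≠ N1 ✓), N3 = 25 + 2·21 = 67
check: (N1+N3)/N1 with N1 = 25, N3 = 67 gives 92/25; |achieved − target| = 0 ≤ 23/625 ✓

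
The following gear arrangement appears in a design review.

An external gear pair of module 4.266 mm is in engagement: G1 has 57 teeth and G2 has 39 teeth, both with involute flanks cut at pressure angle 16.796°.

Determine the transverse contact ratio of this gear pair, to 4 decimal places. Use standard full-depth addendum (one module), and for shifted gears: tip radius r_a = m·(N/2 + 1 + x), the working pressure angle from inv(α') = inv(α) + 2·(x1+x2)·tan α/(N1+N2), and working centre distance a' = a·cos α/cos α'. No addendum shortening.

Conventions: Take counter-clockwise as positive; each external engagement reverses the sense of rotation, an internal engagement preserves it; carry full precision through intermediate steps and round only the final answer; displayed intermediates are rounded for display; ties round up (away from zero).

class = single-mesh tooth geometry [involute pair 57T × 39T, m = 4.266]
base radii: r_b1 = 116.394315, r_b2 = 79.638215
tip radii: r_a1 = 125.847000, r_a2 = 87.453000
no profile shift: α' = α, a' = a
action lengths: √(r_a1²−r_b1²) = 47.852177, √(r_a2²−r_b2²) = 36.135604
base pitch p_b = π·m·cos α = 12.830299
CR = (47.852177 + 36.135604 − 204.768000·sin 16.79600°)/12.830299 = 1.934250
contact ratio ≈ 1.9342

1.9342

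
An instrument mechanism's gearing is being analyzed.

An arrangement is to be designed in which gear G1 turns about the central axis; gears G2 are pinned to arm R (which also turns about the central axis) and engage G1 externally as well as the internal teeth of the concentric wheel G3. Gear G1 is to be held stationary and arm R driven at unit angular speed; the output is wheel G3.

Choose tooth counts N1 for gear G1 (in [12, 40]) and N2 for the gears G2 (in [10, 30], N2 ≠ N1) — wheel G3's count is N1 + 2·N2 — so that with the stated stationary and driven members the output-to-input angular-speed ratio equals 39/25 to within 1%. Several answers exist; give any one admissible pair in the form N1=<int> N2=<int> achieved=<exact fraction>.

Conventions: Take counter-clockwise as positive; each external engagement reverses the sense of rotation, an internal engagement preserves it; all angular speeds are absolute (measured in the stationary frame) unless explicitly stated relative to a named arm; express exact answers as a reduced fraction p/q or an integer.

class = planetary set [ratio 39/25 wanted; Willis about the carrier]
Willis with ω_sun = 0: ω_ring/ω_arm = (N1+N3)/N3; set equal to 39/25  ⇒  N3/N1 = 1/(39/25 − 1) = 25/14
N3 = N1 + 2·N2  ⇒  N2/N1 = (N3/N1 − 1)/2 = (25/14 − 1)/2 = 11/28
smallest multiple with N1 ≥ 12 and N2 ≥ 10: k = 1  ⇒  N1 = 1·28 = 28, N2 = 1·11 = 11 (N1 ≤ 40, N2 ≤ 30, N2 ≠ N1 ✓), N3 = 28 + 2·11 = 50
check: (N1+N3)/N3 with N1 = 28, N3 = 50 gives 39/25; |achieved − target| = 0 ≤ 39/2500 ✓

N1=28 N2=11 achieved=39/25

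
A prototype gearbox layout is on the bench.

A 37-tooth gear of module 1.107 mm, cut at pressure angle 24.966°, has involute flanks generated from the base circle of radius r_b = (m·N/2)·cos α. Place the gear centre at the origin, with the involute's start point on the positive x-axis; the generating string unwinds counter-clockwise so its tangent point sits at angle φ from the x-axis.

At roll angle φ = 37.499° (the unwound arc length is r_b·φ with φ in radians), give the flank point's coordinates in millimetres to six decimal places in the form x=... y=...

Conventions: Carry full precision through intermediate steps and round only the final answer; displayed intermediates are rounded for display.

class = single-mesh tooth geometry [base-circle involute, m = 1.107, 37T]
pitch radius r_p = m·N/2 = 1.107·37/2 = 20.479500
base radius r_b = r_p·cos α = 20.479500·cos 24.966° = 18.565863
roll angle φ = 37.499° = 0.65448102 rad
x = r_b·(cos φ + φ·sin φ) = 22.126382
y = r_b·(sin φ − φ·cos φ) = 1.661755

x=22.126382 y=1.661755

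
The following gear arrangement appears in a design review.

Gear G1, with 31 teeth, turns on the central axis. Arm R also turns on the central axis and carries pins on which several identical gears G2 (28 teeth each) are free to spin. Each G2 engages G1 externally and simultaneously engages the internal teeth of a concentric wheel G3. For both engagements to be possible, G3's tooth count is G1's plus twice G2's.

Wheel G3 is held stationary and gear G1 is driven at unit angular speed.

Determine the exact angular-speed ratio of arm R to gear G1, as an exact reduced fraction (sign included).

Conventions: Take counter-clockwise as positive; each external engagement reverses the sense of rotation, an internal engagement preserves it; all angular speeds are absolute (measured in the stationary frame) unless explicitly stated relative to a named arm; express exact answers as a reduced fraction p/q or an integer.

recognized (axles ride arm R): planetary set, 31/28/87 teeth
ring teeth: 31 + 2·28 = 87
31(ω_sun−ω_arm) = −87(ω_ring−ω_arm),  ω_ring = 0, ω_sun = 1
31(1−ω_arm) = −87(0−ω_arm)  ⇒  118·ω_arm = 31  ⇒  ω_arm = 31/118
ω_out/ω_in = 31/118

31/118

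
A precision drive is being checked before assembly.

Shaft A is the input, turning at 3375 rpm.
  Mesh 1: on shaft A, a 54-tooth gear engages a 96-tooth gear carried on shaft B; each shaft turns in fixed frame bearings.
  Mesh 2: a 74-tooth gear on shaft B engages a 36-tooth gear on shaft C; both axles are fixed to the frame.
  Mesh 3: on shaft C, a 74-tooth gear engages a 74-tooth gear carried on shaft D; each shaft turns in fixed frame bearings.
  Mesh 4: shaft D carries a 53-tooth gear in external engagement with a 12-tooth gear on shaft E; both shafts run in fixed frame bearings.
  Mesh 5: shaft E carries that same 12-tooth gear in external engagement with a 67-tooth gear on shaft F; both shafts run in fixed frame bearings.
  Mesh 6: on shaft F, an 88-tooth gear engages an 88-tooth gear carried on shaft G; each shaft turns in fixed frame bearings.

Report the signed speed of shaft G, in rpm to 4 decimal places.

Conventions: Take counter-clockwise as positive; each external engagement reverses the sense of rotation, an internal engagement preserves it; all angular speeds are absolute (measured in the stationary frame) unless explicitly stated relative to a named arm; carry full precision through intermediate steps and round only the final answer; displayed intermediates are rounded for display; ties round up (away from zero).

class = fixed-axis compound train [6 meshes; 6 ratios multiply, 6 sense flips]
mesh 1 [54T→96T]: ω = 3375.0000×54/96 = 1898.4375 rpm, sense flips to −
mesh 2 [74T→36T]: ω = 1898.4375×74/36 = 3902.3438 rpm, sense flips to +
mesh 3 [74T→74T]: ω = 3902.3438×74/74 = 3902.3438 rpm, sense flips to −
mesh 4 [53T→12T]: ω = 3902.3438×53/12 = 17235.3516 rpm, sense flips to +
mesh 5 [12T→67T]: ω = 17235.3516×12/67 = 3086.9286 rpm, sense flips to −
mesh 6 [88T→88T]: ω = 3086.9286×88/88 = 3086.9286 rpm, sense flips to +
signed output speed = +3086.9286 rpm

+3086.9286 rpm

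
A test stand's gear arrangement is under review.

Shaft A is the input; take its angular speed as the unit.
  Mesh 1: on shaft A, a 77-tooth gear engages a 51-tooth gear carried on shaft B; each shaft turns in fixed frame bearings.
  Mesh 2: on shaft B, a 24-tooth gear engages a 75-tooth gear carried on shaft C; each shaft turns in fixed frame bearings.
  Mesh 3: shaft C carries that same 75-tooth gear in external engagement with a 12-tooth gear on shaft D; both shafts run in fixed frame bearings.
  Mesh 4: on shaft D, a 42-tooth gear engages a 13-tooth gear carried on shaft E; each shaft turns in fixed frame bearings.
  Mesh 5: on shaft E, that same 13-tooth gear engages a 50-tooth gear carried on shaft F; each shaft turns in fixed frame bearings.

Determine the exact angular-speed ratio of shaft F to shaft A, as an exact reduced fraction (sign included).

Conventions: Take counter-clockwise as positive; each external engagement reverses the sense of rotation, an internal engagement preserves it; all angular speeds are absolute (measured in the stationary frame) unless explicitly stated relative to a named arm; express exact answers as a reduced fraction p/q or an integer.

-1078/425

class = fixed-axis compound train [5 meshes; 5 ratios multiply, 5 sense flips]
mesh 1 [77T→51T]: running ratio 77/51, sense −
mesh 2 [24T→75T]: running ratio 616/1275, sense +
mesh 3 [75T→12T]: running ratio 154/51, sense −
mesh 4 [42T→13T]: running ratio 2156/221, sense +
mesh 5 [13T→50T]: running ratio 1078/425, sense −
ω_out/ω_in = -1078/425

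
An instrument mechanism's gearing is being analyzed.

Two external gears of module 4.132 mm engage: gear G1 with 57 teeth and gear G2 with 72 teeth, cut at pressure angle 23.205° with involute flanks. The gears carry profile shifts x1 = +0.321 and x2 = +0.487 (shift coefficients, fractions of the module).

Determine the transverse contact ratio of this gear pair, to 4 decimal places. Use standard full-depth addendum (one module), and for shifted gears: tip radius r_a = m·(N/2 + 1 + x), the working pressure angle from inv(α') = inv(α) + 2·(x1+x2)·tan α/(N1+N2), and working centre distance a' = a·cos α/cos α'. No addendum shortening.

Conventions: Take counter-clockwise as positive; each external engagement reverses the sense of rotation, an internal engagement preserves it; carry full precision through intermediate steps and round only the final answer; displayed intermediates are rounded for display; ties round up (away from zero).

class = single-mesh tooth geometry [involute pair 57T × 72T, m = 4.132]
base radii: r_b1 = 108.235167, r_b2 = 136.718106
tip radii: r_a1 = 123.220372, r_a2 = 154.896284
inv(α') = inv(23.205°) + 2·(+0.321+0.487)·tan α/(57+72) = 0.02907063  ⇒  α' = 24.75897°
a' = a·cos α / cos α' = 266.5140·cos 23.205°/cos 24.75897° = 269.749276
action lengths: √(r_a1²−r_b1²) = 58.893197, √(r_a2²−r_b2²) = 72.808093
base pitch p_b = π·m·cos α = 11.930905
CR = (58.893197 + 72.808093 − 269.749276·sin 24.75897°)/11.930905 = 1.569853
contact ratio ≈ 1.5699

1.5699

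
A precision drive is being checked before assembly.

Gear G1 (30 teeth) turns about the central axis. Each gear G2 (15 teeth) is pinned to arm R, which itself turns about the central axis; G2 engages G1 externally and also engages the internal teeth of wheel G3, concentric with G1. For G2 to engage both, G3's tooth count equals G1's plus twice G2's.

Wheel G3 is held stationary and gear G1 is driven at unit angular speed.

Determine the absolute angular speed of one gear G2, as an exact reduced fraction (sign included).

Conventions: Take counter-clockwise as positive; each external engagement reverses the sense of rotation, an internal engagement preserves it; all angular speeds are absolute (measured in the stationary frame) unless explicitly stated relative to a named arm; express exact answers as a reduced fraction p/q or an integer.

-1

planetary set (30T centre, 15T on arm, 60T internal) — Willis relation
ring teeth: 30 + 2·15 = 60
30(ω_sun−ω_arm) = −60(ω_ring−ω_arm),  ω_ring = 0, ω_sun = 1
30(1−ω_arm) = −60(0−ω_arm)  ⇒  90·ω_arm = 30  ⇒  ω_arm = 1/3
sun–planet mesh: 30·(1−1/3) = −15·(ω_p−ω_arm)  ⇒  ω_p−ω_arm = -4/3
ω_p = 1/3 − 4/3 = -1
exact speed ratio = -1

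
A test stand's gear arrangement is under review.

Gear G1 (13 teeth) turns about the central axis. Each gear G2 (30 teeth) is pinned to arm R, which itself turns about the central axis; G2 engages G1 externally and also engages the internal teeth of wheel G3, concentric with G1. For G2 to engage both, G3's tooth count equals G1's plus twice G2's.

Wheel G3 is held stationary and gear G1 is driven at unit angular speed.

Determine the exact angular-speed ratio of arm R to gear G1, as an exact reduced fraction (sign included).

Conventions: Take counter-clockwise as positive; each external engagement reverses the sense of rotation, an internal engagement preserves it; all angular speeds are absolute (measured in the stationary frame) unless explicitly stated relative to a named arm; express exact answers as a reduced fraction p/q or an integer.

13/86

class = planetary set [G3 = 13+2·30 = 73; Willis about the carrier]
ring teeth: 13 + 2·30 = 73
13(ω_sun−ω_arm) = −73(ω_ring−ω_arm),  ω_ring = 0, ω_sun = 1
13(1−ω_arm) = −73(0−ω_arm)  ⇒  86·ω_arm = 13  ⇒  ω_arm = 13/86
ω_out/ω_in = 13/86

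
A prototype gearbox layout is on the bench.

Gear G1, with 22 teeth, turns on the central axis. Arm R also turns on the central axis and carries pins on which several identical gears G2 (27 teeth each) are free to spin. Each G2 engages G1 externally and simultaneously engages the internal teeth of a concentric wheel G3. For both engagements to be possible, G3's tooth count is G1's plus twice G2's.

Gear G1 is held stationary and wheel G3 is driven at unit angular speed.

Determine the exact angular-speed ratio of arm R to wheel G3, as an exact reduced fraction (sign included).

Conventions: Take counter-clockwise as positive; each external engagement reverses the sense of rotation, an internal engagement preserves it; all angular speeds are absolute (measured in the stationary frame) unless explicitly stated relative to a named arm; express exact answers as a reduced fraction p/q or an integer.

38/49

topology: planetary set — G1 22T / G2 27T / G3 76T, arm = carrier (Willis)
ring teeth: 22 + 2·27 = 76
22(ω_sun−ω_arm) = −76(ω_ring−ω_arm),  ω_sun = 0, ω_ring = 1
22(0−ω_arm) = −76(1−ω_arm)  ⇒  98·ω_arm = 76  ⇒  ω_arm = 38/49
ω_out/ω_in = 38/49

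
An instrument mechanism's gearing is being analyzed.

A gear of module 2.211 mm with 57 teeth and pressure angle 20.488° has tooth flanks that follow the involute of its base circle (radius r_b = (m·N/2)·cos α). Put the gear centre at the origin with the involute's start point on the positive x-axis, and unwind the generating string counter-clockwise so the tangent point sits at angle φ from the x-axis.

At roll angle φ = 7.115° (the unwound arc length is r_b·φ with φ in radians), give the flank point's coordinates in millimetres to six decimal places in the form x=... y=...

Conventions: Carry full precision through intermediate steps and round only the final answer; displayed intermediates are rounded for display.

class = single-mesh tooth geometry [base-circle involute, m = 2.211, 57T]
pitch radius r_p = m·N/2 = 2.211·57/2 = 63.013500
base radius r_b = r_p·cos α = 63.013500·cos 20.488° = 59.027614
roll angle φ = 7.115° = 0.12418018 rad
x = r_b·(cos φ + φ·sin φ) = 59.480985
y = r_b·(sin φ − φ·cos φ) = 0.037620

x=59.480985 y=0.037620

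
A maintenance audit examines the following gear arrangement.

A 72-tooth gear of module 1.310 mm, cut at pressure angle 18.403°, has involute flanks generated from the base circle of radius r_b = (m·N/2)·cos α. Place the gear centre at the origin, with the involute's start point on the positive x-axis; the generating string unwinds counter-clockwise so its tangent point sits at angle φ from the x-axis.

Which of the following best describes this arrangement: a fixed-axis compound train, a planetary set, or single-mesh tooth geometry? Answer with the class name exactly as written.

single-mesh involute tooth geometry (72T wheel at module 1.310)
classification: single-mesh tooth geometry

single-mesh tooth geometry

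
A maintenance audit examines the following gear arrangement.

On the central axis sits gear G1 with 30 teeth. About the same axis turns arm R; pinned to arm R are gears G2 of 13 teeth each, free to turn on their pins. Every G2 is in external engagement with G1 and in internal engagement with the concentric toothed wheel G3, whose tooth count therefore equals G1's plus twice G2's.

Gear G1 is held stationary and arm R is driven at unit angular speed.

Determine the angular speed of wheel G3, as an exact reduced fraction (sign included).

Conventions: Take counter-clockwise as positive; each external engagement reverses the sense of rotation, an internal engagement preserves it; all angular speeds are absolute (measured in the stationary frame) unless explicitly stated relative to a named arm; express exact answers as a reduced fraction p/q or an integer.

class = planetary set [G3 = 30+2·13 = 56; Willis about the carrier]
ring teeth: 30 + 2·13 = 56
30(ω_sun−ω_arm) = −56(ω_ring−ω_arm),  ω_sun = 0, ω_arm = 1
ω_ring = 1 − (30/56)(0−1) = 43/28
exact speed ratio = 43/28

43/28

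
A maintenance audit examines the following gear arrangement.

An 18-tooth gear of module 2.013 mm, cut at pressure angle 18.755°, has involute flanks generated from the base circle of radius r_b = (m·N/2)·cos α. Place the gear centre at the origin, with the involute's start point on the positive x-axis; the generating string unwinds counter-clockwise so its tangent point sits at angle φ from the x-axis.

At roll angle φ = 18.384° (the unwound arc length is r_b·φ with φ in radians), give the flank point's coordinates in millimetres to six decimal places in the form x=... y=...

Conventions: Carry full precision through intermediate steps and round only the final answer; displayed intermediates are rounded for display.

recognized (one wheel, involute flank): single-mesh tooth geometry, m = 2.013, N = 18
pitch radius r_p = m·N/2 = 2.013·18/2 = 18.117000
base radius r_b = r_p·cos α = 18.117000·cos 18.755° = 17.155025
roll angle φ = 18.384° = 0.32086133 rad
x = r_b·(cos φ + φ·sin φ) = 18.015498
y = r_b·(sin φ − φ·cos φ) = 0.186958

x=18.015498 y=0.186958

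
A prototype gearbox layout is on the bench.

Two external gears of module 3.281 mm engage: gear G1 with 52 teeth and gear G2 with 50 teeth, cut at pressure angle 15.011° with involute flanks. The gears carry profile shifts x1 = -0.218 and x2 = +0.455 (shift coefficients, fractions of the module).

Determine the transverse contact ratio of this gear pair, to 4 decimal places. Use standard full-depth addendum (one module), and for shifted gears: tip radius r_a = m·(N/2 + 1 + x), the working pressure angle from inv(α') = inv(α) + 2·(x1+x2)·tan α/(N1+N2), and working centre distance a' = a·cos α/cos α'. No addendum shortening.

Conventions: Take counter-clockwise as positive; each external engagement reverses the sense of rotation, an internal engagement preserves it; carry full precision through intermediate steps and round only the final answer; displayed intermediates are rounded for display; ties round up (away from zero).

topology: single-mesh involute geometry — m = 3.281, 52T/50T pair
base radii: r_b1 = 82.395028, r_b2 = 79.225989
tip radii: r_a1 = 87.871742, r_a2 = 86.798855
inv(α') = inv(15.011°) + 2·(-0.218+0.455)·tan α/(52+50) = 0.00740973  ⇒  α' = 15.94196°
a' = a·cos α / cos α' = 167.3310·cos 15.011°/cos 15.94196° = 168.085514
action lengths: √(r_a1²−r_b1²) = 30.536902, √(r_a2²−r_b2²) = 35.458200
base pitch p_b = π·m·cos α = 9.955831
CR = (30.536902 + 35.458200 − 168.085514·sin 15.94196°)/9.955831 = 1.991612
contact ratio ≈ 1.9916

1.9916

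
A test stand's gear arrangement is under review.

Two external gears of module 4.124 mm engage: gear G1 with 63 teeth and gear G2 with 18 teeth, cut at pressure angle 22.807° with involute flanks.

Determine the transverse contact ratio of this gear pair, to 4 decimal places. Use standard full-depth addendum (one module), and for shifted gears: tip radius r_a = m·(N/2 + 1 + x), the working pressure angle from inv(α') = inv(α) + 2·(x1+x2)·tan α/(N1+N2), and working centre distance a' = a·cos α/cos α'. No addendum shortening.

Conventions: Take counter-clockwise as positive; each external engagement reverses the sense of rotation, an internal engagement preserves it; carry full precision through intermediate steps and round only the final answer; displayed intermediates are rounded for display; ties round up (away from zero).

class = single-mesh tooth geometry [involute pair 63T × 18T, m = 4.124]
base radii: r_b1 = 119.749403, r_b2 = 34.214115
tip radii: r_a1 = 134.030000, r_a2 = 41.240000
no profile shift: α' = α, a' = a
action lengths: √(r_a1²−r_b1²) = 60.200675, √(r_a2²−r_b2²) = 23.024594
base pitch p_b = π·m·cos α = 11.942979
CR = (60.200675 + 23.024594 − 167.022000·sin 22.80700°)/11.942979 = 1.547590
contact ratio ≈ 1.5476

1.5476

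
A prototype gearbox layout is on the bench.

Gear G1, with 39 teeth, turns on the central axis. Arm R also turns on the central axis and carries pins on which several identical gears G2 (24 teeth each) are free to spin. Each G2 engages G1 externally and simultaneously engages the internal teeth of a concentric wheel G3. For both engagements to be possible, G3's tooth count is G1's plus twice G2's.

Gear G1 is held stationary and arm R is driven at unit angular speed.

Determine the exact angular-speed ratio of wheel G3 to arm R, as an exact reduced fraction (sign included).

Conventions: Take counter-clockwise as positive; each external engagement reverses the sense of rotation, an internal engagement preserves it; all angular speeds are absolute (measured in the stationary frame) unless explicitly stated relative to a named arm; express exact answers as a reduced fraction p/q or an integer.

topology: planetary set — G1 39T / G2 24T / G3 87T, arm = carrier (Willis)
ring teeth: 39 + 2·24 = 87
39(ω_sun−ω_arm) = −87(ω_ring−ω_arm),  ω_sun = 0, ω_arm = 1
ω_ring = 1 − (39/87)(0−1) = 42/29
ω_out/ω_in = 42/29

42/29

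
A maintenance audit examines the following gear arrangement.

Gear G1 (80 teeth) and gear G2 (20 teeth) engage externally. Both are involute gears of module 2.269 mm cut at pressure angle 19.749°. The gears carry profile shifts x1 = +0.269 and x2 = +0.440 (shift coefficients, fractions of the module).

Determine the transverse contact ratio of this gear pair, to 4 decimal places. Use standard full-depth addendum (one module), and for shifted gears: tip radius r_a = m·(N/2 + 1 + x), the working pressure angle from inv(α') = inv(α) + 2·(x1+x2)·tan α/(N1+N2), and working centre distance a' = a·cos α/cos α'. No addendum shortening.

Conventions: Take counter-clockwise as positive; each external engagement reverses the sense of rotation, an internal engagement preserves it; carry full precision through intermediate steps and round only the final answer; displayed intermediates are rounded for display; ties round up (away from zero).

single-mesh involute tooth geometry (80T engaging 20T at module 2.269)
base radii: r_b1 = 85.421670, r_b2 = 21.355418
tip radii: r_a1 = 93.639361, r_a2 = 25.957360
inv(α') = inv(19.749°) + 2·(+0.269+0.440)·tan α/(80+20) = 0.01942277  ⇒  α' = 21.77600°
a' = a·cos α / cos α' = 113.4500·cos 19.749°/cos 21.77600° = 114.982062
action lengths: √(r_a1²−r_b1²) = 38.359720, √(r_a2²−r_b2²) = 14.755700
base pitch p_b = π·m·cos α = 6.709002
CR = (38.359720 + 14.755700 − 114.982062·sin 21.77600°)/6.709002 = 1.559024
contact ratio ≈ 1.5590

1.5590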